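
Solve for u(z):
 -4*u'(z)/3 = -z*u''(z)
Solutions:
 u(z) = C1 + C2*z^(7/3)


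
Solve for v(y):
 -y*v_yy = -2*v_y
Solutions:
 v(y) = C1 + C2*y^3


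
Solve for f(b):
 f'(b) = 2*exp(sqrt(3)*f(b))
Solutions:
 f(b) = sqrt(3)*(2*log(-1/(C1 + 2*b)) - log(3))/6


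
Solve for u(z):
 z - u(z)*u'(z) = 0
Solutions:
 u(z) = -sqrt(C1 + z^2)
 u(z) = sqrt(C1 + z^2)


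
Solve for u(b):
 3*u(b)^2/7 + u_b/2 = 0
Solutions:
 u(b) = 7/(C1 + 6*b)


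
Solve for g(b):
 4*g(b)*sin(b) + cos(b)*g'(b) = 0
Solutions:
 g(b) = C1*cos(b)^4


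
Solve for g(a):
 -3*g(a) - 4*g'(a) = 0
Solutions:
 g(a) = C1*exp(-3*a/4)


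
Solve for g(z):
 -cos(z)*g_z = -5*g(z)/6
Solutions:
 g(z) = C1*(sin(z) + 1)^(5/12)/(sin(z) - 1)^(5/12)


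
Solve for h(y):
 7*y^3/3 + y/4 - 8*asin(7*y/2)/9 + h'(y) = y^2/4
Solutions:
 h(y) = C1 - 7*y^4/12 + y^3/12 - y^2/8 + 8*y*asin(7*y/2)/9 + 8*sqrt(4 - 49*y^2)/63


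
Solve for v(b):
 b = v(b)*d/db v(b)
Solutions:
 v(b) = -sqrt(C1 + b^2)
 v(b) = sqrt(C1 + b^2)


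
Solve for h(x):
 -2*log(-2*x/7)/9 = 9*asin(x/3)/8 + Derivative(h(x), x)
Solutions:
 h(x) = C1 - 2*x*log(-x)/9 - 9*x*asin(x/3)/8 - 2*x*log(2)/9 + 2*x/9 + 2*x*log(7)/9 - 9*sqrt(9 - x^2)/8


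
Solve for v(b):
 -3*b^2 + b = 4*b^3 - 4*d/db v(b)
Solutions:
 v(b) = C1 + b^4/4 + b^3/4 - b^2/8


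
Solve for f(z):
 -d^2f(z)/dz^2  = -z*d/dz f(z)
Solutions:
 f(z) = C1 + C2*erfi(sqrt(2)*z/2)


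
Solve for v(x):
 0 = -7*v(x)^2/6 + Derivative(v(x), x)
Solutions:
 v(x) = -6/(C1 + 7*x)


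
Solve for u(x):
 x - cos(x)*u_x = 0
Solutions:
 u(x) = C1 + Integral(x/cos(x), x)


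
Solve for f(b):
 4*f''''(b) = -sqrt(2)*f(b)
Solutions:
 f(b) = (C1*sin(2^(1/8)*b/2) + C2*cos(2^(1/8)*b/2))*exp(-2^(1/8)*b/2) + (C3*sin(2^(1/8)*b/2) + C4*cos(2^(1/8)*b/2))*exp(2^(1/8)*b/2)


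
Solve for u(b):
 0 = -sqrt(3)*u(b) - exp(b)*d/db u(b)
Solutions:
 u(b) = C1*exp(sqrt(3)*exp(-b))


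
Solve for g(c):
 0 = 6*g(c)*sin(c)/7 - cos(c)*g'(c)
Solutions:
 g(c) = C1/cos(c)^(6/7)


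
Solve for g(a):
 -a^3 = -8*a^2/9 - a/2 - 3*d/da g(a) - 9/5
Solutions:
 g(a) = C1 + a^4/12 - 8*a^3/81 - a^2/12 - 3*a/5


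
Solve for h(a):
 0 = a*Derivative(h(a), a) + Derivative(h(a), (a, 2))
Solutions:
 h(a) = C1 + C2*erf(sqrt(2)*a/2)


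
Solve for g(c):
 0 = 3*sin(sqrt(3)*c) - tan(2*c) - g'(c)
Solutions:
 g(c) = C1 + log(cos(2*c))/2 - sqrt(3)*cos(sqrt(3)*c)


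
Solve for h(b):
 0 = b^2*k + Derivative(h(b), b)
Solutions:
 h(b) = C1 - b^3*k/3


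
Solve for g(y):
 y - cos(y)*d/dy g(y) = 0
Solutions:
 g(y) = C1 + Integral(y/cos(y), y)


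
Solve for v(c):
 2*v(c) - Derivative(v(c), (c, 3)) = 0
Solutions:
 v(c) = C3*exp(2^(1/3)*c) + (C1*sin(2^(1/3)*sqrt(3)*c/2) + C2*cos(2^(1/3)*sqrt(3)*c/2))*exp(-2^(1/3)*c/2)


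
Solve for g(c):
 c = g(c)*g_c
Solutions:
 g(c) = -sqrt(C1 + c^2)
 g(c) = sqrt(C1 + c^2)


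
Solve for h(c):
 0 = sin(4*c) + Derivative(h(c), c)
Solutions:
 h(c) = C1 + cos(4*c)/4


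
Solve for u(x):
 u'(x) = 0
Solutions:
 u(x) = C1


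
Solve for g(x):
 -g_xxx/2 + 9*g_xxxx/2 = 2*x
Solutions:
 g(x) = C1 + C2*x + C3*x^2 + C4*exp(x/9) - x^4/6 - 6*x^3


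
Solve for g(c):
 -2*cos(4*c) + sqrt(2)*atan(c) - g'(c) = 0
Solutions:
 g(c) = C1 + sqrt(2)*(c*atan(c) - log(c^2 + 1)/2) - sin(4*c)/2


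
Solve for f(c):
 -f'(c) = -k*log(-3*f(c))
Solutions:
 Integral(1/(log(-_y) + log(3)), (_y, f(c))) = C1 + c*k


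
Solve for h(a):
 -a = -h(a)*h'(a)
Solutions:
 h(a) = -sqrt(C1 + a^2)
 h(a) = sqrt(C1 + a^2)


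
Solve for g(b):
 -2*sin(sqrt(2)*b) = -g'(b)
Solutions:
 g(b) = C1 - sqrt(2)*cos(sqrt(2)*b)


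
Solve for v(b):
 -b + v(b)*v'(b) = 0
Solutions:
 v(b) = -sqrt(C1 + b^2)
 v(b) = sqrt(C1 + b^2)


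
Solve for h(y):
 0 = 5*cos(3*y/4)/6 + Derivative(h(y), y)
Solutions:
 h(y) = C1 - 10*sin(3*y/4)/9


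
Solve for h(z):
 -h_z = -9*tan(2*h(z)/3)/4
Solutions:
 h(z) = -3*asin(C1*exp(3*z/2))/2 + 3*pi/2
 h(z) = 3*asin(C1*exp(3*z/2))/2


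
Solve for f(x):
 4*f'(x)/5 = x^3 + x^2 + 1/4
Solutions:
 f(x) = C1 + 5*x^4/16 + 5*x^3/12 + 5*x/16


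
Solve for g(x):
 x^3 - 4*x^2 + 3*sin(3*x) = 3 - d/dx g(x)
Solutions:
 g(x) = C1 - x^4/4 + 4*x^3/3 + 3*x + cos(3*x)


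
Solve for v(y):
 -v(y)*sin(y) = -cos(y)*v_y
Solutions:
 v(y) = C1/cos(y)


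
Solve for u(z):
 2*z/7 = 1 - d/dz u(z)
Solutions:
 u(z) = C1 - z^2/7 + z


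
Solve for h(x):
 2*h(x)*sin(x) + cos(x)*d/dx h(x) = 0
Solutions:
 h(x) = C1*cos(x)^2


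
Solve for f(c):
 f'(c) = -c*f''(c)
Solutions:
 f(c) = C1 + C2*log(c)


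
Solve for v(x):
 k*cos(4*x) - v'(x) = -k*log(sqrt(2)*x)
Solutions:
 v(x) = C1 + k*(2*x*log(x) - 2*x + x*log(2) + sin(4*x)/2)/2


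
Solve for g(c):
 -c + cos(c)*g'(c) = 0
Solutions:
 g(c) = C1 + Integral(c/cos(c), c)


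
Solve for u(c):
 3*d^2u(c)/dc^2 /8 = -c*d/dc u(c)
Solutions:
 u(c) = C1 + C2*erf(2*sqrt(3)*c/3)


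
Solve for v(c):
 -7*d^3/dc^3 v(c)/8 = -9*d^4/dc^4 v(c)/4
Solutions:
 v(c) = C1 + C2*c + C3*c^2 + C4*exp(7*c/18)


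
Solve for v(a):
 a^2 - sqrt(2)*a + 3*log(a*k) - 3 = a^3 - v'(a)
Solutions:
 v(a) = C1 + a^4/4 - a^3/3 + sqrt(2)*a^2/2 - 3*a*log(a*k) + 6*a


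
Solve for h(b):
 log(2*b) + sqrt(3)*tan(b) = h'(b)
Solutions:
 h(b) = C1 + b*log(b) - b + b*log(2) - sqrt(3)*log(cos(b))


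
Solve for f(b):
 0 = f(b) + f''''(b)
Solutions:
 f(b) = (C1*sin(sqrt(2)*b/2) + C2*cos(sqrt(2)*b/2))*exp(-sqrt(2)*b/2) + (C3*sin(sqrt(2)*b/2) + C4*cos(sqrt(2)*b/2))*exp(sqrt(2)*b/2)


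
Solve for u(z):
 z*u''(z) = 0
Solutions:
 u(z) = C1 + C2*z


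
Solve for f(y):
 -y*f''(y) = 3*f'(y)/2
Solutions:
 f(y) = C1 + C2/sqrt(y)


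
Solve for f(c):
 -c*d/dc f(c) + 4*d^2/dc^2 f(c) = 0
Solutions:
 f(c) = C1 + C2*erfi(sqrt(2)*c/4)


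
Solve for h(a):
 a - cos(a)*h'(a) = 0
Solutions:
 h(a) = C1 + Integral(a/cos(a), a)


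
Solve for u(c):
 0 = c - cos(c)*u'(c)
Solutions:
 u(c) = C1 + Integral(c/cos(c), c)


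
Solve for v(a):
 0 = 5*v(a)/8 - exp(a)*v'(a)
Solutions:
 v(a) = C1*exp(-5*exp(-a)/8)


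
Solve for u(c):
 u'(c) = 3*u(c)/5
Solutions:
 u(c) = C1*exp(3*c/5)


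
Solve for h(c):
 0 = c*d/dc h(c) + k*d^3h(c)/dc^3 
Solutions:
 h(c) = C1 + Integral(C2*airyai(c*(-1/k)^(1/3)) + C3*airybi(c*(-1/k)^(1/3)), c)


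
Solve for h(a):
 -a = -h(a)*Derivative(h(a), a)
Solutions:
 h(a) = -sqrt(C1 + a^2)
 h(a) = sqrt(C1 + a^2)


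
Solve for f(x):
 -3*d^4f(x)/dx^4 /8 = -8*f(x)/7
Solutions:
 f(x) = C1*exp(-2*sqrt(2)*21^(3/4)*x/21) + C2*exp(2*sqrt(2)*21^(3/4)*x/21) + C3*sin(2*sqrt(2)*21^(3/4)*x/21) + C4*cos(2*sqrt(2)*21^(3/4)*x/21)


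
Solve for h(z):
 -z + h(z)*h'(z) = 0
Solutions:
 h(z) = -sqrt(C1 + z^2)
 h(z) = sqrt(C1 + z^2)


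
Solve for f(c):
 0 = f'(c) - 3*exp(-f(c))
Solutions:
 f(c) = log(C1 + 3*c)


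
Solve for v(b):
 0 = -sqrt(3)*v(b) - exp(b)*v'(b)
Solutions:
 v(b) = C1*exp(sqrt(3)*exp(-b))


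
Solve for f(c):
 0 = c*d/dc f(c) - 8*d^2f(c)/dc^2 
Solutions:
 f(c) = C1 + C2*erfi(c/4)


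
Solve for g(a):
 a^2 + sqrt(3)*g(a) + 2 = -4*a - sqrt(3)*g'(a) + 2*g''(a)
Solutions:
 g(a) = C1*exp(a*(sqrt(3) + sqrt(3 + 8*sqrt(3)))/4) + C2*exp(a*(-sqrt(3 + 8*sqrt(3)) + sqrt(3))/4) - sqrt(3)*a^2/3 - 2*sqrt(3)*a/3 - 4/3


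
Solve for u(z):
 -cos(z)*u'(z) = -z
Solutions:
 u(z) = C1 + Integral(z/cos(z), z)


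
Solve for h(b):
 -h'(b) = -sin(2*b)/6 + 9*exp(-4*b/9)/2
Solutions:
 h(b) = C1 - cos(2*b)/12 + 81*exp(-4*b/9)/8


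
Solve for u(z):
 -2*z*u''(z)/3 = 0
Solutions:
 u(z) = C1 + C2*z


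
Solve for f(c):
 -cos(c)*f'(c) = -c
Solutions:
 f(c) = C1 + Integral(c/cos(c), c)


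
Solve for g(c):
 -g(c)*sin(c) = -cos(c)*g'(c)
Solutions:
 g(c) = C1/cos(c)


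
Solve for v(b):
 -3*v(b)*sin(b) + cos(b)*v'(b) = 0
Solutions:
 v(b) = C1/cos(b)^3


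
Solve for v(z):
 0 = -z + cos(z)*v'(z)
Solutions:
 v(z) = C1 + Integral(z/cos(z), z)


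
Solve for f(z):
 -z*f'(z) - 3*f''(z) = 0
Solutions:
 f(z) = C1 + C2*erf(sqrt(6)*z/6)


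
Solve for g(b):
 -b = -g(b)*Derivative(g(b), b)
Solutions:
 g(b) = -sqrt(C1 + b^2)
 g(b) = sqrt(C1 + b^2)


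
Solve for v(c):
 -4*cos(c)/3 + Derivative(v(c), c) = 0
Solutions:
 v(c) = C1 + 4*sin(c)/3


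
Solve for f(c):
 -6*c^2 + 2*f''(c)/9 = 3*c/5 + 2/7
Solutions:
 f(c) = C1 + C2*c + 9*c^4/4 + 9*c^3/20 + 9*c^2/14


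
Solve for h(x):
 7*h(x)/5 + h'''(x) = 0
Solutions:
 h(x) = C3*exp(-5^(2/3)*7^(1/3)*x/5) + (C1*sin(sqrt(3)*5^(2/3)*7^(1/3)*x/10) + C2*cos(sqrt(3)*5^(2/3)*7^(1/3)*x/10))*exp(5^(2/3)*7^(1/3)*x/10)


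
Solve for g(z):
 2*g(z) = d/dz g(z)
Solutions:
 g(z) = C1*exp(2*z)


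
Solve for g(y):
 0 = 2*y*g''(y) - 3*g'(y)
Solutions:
 g(y) = C1 + C2*y^(5/2)


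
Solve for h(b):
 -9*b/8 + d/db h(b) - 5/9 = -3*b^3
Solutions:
 h(b) = C1 - 3*b^4/4 + 9*b^2/16 + 5*b/9


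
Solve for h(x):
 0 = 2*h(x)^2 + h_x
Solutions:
 h(x) = 1/(C1 + 2*x)


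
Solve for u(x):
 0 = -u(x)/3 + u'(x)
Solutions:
 u(x) = C1*exp(x/3)


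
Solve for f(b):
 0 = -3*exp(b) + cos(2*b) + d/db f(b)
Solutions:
 f(b) = C1 + 3*exp(b) - sin(2*b)/2


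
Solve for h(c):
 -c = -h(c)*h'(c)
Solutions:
 h(c) = -sqrt(C1 + c^2)
 h(c) = sqrt(C1 + c^2)


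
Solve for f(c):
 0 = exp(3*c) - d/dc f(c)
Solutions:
 f(c) = C1 + exp(3*c)/3


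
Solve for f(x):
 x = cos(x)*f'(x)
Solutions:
 f(x) = C1 + Integral(x/cos(x), x)


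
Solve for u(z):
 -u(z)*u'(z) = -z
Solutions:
 u(z) = -sqrt(C1 + z^2)
 u(z) = sqrt(C1 + z^2)


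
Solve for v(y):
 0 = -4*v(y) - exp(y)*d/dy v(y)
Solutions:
 v(y) = C1*exp(4*exp(-y))


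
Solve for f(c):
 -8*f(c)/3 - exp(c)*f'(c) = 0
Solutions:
 f(c) = C1*exp(8*exp(-c)/3)


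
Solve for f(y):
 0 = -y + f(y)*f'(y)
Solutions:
 f(y) = -sqrt(C1 + y^2)
 f(y) = sqrt(C1 + y^2)


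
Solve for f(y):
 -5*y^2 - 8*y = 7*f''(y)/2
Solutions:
 f(y) = C1 + C2*y - 5*y^4/42 - 8*y^3/21


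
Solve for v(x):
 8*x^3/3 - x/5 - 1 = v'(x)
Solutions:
 v(x) = C1 + 2*x^4/3 - x^2/10 - x


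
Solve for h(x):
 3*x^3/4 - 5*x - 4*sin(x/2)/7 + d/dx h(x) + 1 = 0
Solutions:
 h(x) = C1 - 3*x^4/16 + 5*x^2/2 - x - 8*cos(x/2)/7


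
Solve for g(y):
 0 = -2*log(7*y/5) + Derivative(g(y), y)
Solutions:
 g(y) = C1 + 2*y*log(y) - 2*y + y*log(49/25)


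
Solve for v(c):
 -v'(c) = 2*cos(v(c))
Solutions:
 v(c) = pi - asin((C1 + exp(4*c))/(C1 - exp(4*c)))
 v(c) = asin((C1 + exp(4*c))/(C1 - exp(4*c)))


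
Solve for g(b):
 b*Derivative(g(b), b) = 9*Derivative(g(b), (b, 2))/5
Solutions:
 g(b) = C1 + C2*erfi(sqrt(10)*b/6)


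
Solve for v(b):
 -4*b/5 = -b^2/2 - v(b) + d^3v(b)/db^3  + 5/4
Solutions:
 v(b) = C3*exp(b) - b^2/2 + 4*b/5 + (C1*sin(sqrt(3)*b/2) + C2*cos(sqrt(3)*b/2))*exp(-b/2) + 5/4


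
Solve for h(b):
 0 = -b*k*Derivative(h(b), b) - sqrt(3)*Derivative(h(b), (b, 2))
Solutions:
 h(b) = Piecewise((-sqrt(2)*3^(1/4)*sqrt(pi)*C1*erf(sqrt(2)*3^(3/4)*b*sqrt(k)/6)/(2*sqrt(k)) - C2, (k > 0) | (k < 0)), (-C1*b - C2, True))


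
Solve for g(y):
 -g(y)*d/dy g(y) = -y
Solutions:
 g(y) = -sqrt(C1 + y^2)
 g(y) = sqrt(C1 + y^2)


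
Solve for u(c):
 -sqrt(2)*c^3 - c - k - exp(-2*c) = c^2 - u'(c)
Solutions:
 u(c) = C1 + sqrt(2)*c^4/4 + c^3/3 + c^2/2 + c*k - exp(-2*c)/2


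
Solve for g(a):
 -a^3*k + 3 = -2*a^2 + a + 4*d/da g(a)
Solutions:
 g(a) = C1 - a^4*k/16 + a^3/6 - a^2/8 + 3*a/4


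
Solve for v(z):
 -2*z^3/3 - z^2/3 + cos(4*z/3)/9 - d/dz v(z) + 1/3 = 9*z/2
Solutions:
 v(z) = C1 - z^4/6 - z^3/9 - 9*z^2/4 + z/3 + sin(4*z/3)/12


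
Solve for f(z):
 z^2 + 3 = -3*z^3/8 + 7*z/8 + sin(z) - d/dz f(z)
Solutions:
 f(z) = C1 - 3*z^4/32 - z^3/3 + 7*z^2/16 - 3*z - cos(z)


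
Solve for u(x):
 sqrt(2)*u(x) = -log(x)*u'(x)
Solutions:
 u(x) = C1*exp(-sqrt(2)*li(x))


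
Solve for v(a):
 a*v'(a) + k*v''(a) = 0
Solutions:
 v(a) = C1 + C2*sqrt(k)*erf(sqrt(2)*a*sqrt(1/k)/2)


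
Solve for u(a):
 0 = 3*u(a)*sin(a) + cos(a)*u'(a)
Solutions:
 u(a) = C1*cos(a)^3


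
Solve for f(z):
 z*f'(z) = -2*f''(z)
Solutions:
 f(z) = C1 + C2*erf(z/2)


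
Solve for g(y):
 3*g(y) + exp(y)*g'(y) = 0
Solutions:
 g(y) = C1*exp(3*exp(-y))


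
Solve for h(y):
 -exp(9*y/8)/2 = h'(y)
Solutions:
 h(y) = C1 - 4*exp(9*y/8)/9


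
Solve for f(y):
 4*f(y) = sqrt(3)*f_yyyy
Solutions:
 f(y) = C1*exp(-sqrt(2)*3^(7/8)*y/3) + C2*exp(sqrt(2)*3^(7/8)*y/3) + C3*sin(sqrt(2)*3^(7/8)*y/3) + C4*cos(sqrt(2)*3^(7/8)*y/3)


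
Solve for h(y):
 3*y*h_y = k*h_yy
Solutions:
 h(y) = C1 + C2*erf(sqrt(6)*y*sqrt(-1/k)/2)/sqrt(-1/k)


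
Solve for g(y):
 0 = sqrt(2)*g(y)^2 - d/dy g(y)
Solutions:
 g(y) = -1/(C1 + sqrt(2)*y)


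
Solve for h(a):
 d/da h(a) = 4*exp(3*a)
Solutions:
 h(a) = C1 + 4*exp(3*a)/3


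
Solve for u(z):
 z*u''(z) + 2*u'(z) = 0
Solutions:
 u(z) = C1 + C2/z


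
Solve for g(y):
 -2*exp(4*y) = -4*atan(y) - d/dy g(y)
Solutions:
 g(y) = C1 - 4*y*atan(y) + exp(4*y)/2 + 2*log(y^2 + 1)


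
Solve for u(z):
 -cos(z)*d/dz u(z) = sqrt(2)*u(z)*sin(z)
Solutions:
 u(z) = C1*cos(z)^(sqrt(2))


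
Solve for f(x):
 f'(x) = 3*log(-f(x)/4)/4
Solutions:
 -4*Integral(1/(log(-_y) - 2*log(2)), (_y, f(x)))/3 = C1 - x


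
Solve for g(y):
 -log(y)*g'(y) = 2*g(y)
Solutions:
 g(y) = C1*exp(-2*li(y))


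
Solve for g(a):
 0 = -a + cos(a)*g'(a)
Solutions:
 g(a) = C1 + Integral(a/cos(a), a)


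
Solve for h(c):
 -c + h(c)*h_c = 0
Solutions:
 h(c) = -sqrt(C1 + c^2)
 h(c) = sqrt(C1 + c^2)


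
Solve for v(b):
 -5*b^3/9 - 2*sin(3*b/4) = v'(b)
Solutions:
 v(b) = C1 - 5*b^4/36 + 8*cos(3*b/4)/3


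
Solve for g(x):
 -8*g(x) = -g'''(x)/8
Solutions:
 g(x) = C3*exp(4*x) + (C1*sin(2*sqrt(3)*x) + C2*cos(2*sqrt(3)*x))*exp(-2*x)


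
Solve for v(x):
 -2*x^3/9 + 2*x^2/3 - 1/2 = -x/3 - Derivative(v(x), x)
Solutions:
 v(x) = C1 + x^4/18 - 2*x^3/9 - x^2/6 + x/2


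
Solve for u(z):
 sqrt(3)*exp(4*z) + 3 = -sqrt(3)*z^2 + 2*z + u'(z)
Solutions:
 u(z) = C1 + sqrt(3)*z^3/3 - z^2 + 3*z + sqrt(3)*exp(4*z)/4


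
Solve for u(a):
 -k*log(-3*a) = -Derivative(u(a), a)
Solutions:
 u(a) = C1 + a*k*log(-a) + a*k*(-1 + log(3))


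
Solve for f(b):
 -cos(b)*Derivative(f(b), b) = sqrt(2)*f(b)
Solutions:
 f(b) = C1*(sin(b) - 1)^(sqrt(2)/2)/(sin(b) + 1)^(sqrt(2)/2)


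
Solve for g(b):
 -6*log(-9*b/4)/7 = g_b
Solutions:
 g(b) = C1 - 6*b*log(-b)/7 + 6*b*(-2*log(3) + 1 + 2*log(2))/7


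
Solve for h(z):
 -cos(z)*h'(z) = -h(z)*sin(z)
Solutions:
 h(z) = C1/cos(z)


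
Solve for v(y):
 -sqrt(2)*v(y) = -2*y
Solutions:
 v(y) = sqrt(2)*y


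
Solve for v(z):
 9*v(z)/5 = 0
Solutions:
 v(z) = 0


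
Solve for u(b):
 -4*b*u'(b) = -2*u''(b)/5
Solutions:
 u(b) = C1 + C2*erfi(sqrt(5)*b)


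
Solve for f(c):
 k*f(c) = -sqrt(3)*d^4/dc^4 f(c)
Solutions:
 f(c) = C1*exp(-3^(7/8)*c*(-k)^(1/4)/3) + C2*exp(3^(7/8)*c*(-k)^(1/4)/3) + C3*exp(-3^(7/8)*I*c*(-k)^(1/4)/3) + C4*exp(3^(7/8)*I*c*(-k)^(1/4)/3)


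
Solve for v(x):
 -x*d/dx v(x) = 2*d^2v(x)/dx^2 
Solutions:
 v(x) = C1 + C2*erf(x/2)


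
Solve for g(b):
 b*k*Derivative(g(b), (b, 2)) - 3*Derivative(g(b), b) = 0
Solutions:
 g(b) = C1 + b^(((re(k) + 3)*re(k) + im(k)^2)/(re(k)^2 + im(k)^2))*(C2*sin(3*log(b)*Abs(im(k))/(re(k)^2 + im(k)^2)) + C3*cos(3*log(b)*im(k)/(re(k)^2 + im(k)^2)))


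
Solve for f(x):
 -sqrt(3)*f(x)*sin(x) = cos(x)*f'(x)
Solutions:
 f(x) = C1*cos(x)^(sqrt(3))


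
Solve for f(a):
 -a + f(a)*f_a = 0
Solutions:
 f(a) = -sqrt(C1 + a^2)
 f(a) = sqrt(C1 + a^2)


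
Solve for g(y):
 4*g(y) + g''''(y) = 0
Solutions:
 g(y) = (C1*sin(y) + C2*cos(y))*exp(-y) + (C3*sin(y) + C4*cos(y))*exp(y)


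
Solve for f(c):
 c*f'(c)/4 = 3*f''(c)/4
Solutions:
 f(c) = C1 + C2*erfi(sqrt(6)*c/6)


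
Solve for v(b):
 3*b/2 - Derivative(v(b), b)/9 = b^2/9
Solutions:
 v(b) = C1 - b^3/3 + 27*b^2/4


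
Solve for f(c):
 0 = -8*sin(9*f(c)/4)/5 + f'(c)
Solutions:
 -8*c/5 + 2*log(cos(9*f(c)/4) - 1)/9 - 2*log(cos(9*f(c)/4) + 1)/9 = C1


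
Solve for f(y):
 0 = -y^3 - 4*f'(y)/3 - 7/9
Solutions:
 f(y) = C1 - 3*y^4/16 - 7*y/12


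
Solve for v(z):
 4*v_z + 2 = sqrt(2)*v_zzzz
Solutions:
 v(z) = C1 + C4*exp(sqrt(2)*z) - z/2 + (C2*sin(sqrt(6)*z/2) + C3*cos(sqrt(6)*z/2))*exp(-sqrt(2)*z/2)


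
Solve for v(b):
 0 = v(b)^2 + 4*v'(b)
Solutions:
 v(b) = 4/(C1 + b)


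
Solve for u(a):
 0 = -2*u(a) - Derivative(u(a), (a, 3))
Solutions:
 u(a) = C3*exp(-2^(1/3)*a) + (C1*sin(2^(1/3)*sqrt(3)*a/2) + C2*cos(2^(1/3)*sqrt(3)*a/2))*exp(2^(1/3)*a/2)


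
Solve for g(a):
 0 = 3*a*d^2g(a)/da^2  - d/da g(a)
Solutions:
 g(a) = C1 + C2*a^(4/3)


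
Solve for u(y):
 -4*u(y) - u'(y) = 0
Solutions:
 u(y) = C1*exp(-4*y)


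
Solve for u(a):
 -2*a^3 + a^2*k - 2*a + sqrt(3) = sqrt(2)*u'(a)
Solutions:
 u(a) = C1 - sqrt(2)*a^4/4 + sqrt(2)*a^3*k/6 - sqrt(2)*a^2/2 + sqrt(6)*a/2


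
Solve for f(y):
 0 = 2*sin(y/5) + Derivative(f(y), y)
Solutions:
 f(y) = C1 + 10*cos(y/5)


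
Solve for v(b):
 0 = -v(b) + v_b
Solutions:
 v(b) = C1*exp(b)


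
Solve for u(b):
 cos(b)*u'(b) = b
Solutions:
 u(b) = C1 + Integral(b/cos(b), b)


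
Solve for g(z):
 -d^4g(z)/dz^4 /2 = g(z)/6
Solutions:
 g(z) = (C1*sin(sqrt(2)*3^(3/4)*z/6) + C2*cos(sqrt(2)*3^(3/4)*z/6))*exp(-sqrt(2)*3^(3/4)*z/6) + (C3*sin(sqrt(2)*3^(3/4)*z/6) + C4*cos(sqrt(2)*3^(3/4)*z/6))*exp(sqrt(2)*3^(3/4)*z/6)


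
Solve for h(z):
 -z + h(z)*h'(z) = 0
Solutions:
 h(z) = -sqrt(C1 + z^2)
 h(z) = sqrt(C1 + z^2)


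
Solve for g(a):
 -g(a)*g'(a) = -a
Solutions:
 g(a) = -sqrt(C1 + a^2)
 g(a) = sqrt(C1 + a^2)


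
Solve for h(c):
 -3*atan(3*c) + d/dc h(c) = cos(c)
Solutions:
 h(c) = C1 + 3*c*atan(3*c) - log(9*c^2 + 1)/2 + sin(c)


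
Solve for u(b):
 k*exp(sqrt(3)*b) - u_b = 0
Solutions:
 u(b) = C1 + sqrt(3)*k*exp(sqrt(3)*b)/3


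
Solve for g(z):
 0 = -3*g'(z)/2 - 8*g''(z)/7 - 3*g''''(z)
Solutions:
 g(z) = C1 + C2*exp(-14^(1/3)*z*(-(1323 + sqrt(1807673))^(1/3) + 16*14^(1/3)/(1323 + sqrt(1807673))^(1/3))/84)*sin(14^(1/3)*sqrt(3)*z*(16*14^(1/3)/(1323 + sqrt(1807673))^(1/3) + (1323 + sqrt(1807673))^(1/3))/84) + C3*exp(-14^(1/3)*z*(-(1323 + sqrt(1807673))^(1/3) + 16*14^(1/3)/(1323 + sqrt(1807673))^(1/3))/84)*cos(14^(1/3)*sqrt(3)*z*(16*14^(1/3)/(1323 + sqrt(1807673))^(1/3) + (1323 + sqrt(1807673))^(1/3))/84) + C4*exp(14^(1/3)*z*(-(1323 + sqrt(1807673))^(1/3) + 16*14^(1/3)/(1323 + sqrt(1807673))^(1/3))/42)


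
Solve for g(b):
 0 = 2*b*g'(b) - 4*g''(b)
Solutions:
 g(b) = C1 + C2*erfi(b/2)


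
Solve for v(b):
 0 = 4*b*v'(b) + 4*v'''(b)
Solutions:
 v(b) = C1 + Integral(C2*airyai(-b) + C3*airybi(-b), b)


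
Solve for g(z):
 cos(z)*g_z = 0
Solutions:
 g(z) = C1


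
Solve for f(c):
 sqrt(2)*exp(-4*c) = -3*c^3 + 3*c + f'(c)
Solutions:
 f(c) = C1 + 3*c^4/4 - 3*c^2/2 - sqrt(2)*exp(-4*c)/4


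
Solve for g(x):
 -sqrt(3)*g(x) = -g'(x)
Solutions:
 g(x) = C1*exp(sqrt(3)*x)


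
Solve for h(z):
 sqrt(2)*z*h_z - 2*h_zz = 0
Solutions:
 h(z) = C1 + C2*erfi(2^(1/4)*z/2)


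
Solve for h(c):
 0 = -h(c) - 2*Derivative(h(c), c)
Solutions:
 h(c) = C1*exp(-c/2)


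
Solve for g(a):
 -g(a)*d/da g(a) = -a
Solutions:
 g(a) = -sqrt(C1 + a^2)
 g(a) = sqrt(C1 + a^2)


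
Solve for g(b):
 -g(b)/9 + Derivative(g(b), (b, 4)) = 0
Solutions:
 g(b) = C1*exp(-sqrt(3)*b/3) + C2*exp(sqrt(3)*b/3) + C3*sin(sqrt(3)*b/3) + C4*cos(sqrt(3)*b/3)


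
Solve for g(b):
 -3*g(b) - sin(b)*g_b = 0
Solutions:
 g(b) = C1*(cos(b) + 1)^(3/2)/(cos(b) - 1)^(3/2)


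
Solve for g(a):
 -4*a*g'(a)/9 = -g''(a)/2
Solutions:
 g(a) = C1 + C2*erfi(2*a/3)


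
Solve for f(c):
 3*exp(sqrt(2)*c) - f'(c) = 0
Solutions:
 f(c) = C1 + 3*sqrt(2)*exp(sqrt(2)*c)/2


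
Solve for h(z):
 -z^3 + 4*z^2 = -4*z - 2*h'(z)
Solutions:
 h(z) = C1 + z^4/8 - 2*z^3/3 - z^2


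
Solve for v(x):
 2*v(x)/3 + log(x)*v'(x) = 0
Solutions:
 v(x) = C1*exp(-2*li(x)/3)


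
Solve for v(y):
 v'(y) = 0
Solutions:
 v(y) = C1


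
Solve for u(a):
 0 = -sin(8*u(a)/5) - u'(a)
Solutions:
 a + 5*log(cos(8*u(a)/5) - 1)/16 - 5*log(cos(8*u(a)/5) + 1)/16 = C1


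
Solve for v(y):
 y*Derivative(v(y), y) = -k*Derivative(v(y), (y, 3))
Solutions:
 v(y) = C1 + Integral(C2*airyai(y*(-1/k)^(1/3)) + C3*airybi(y*(-1/k)^(1/3)), y)


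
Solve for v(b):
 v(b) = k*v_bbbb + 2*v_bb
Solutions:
 v(b) = C1*exp(-b*sqrt((-sqrt(k + 1) - 1)/k)) + C2*exp(b*sqrt((-sqrt(k + 1) - 1)/k)) + C3*exp(-b*sqrt((sqrt(k + 1) - 1)/k)) + C4*exp(b*sqrt((sqrt(k + 1) - 1)/k))


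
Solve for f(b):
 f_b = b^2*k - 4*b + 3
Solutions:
 f(b) = C1 + b^3*k/3 - 2*b^2 + 3*b


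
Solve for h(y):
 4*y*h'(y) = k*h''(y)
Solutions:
 h(y) = C1 + C2*erf(sqrt(2)*y*sqrt(-1/k))/sqrt(-1/k)


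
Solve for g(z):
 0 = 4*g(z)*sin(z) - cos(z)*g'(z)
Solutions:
 g(z) = C1/cos(z)^4


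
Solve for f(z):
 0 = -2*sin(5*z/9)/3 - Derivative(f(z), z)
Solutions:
 f(z) = C1 + 6*cos(5*z/9)/5


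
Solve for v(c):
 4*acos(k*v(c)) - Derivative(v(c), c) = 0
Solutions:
 Integral(1/acos(_y*k), (_y, v(c))) = C1 + 4*c


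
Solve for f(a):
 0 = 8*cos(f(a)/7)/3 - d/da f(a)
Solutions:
 -8*a/3 - 7*log(sin(f(a)/7) - 1)/2 + 7*log(sin(f(a)/7) + 1)/2 = C1


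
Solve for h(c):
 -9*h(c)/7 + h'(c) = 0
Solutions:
 h(c) = C1*exp(9*c/7)


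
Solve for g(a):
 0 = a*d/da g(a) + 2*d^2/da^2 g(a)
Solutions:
 g(a) = C1 + C2*erf(a/2)


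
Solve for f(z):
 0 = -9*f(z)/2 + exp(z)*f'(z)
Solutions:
 f(z) = C1*exp(-9*exp(-z)/2)


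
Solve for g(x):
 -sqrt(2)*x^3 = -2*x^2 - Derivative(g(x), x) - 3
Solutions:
 g(x) = C1 + sqrt(2)*x^4/4 - 2*x^3/3 - 3*x


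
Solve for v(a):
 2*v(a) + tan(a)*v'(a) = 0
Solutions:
 v(a) = C1/sin(a)^2


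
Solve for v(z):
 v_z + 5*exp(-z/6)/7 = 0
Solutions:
 v(z) = C1 + 30*exp(-z/6)/7


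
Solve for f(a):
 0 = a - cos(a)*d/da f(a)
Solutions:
 f(a) = C1 + Integral(a/cos(a), a)


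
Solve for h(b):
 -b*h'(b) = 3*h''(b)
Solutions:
 h(b) = C1 + C2*erf(sqrt(6)*b/6)


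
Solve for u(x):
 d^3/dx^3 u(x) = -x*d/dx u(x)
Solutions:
 u(x) = C1 + Integral(C2*airyai(-x) + C3*airybi(-x), x)


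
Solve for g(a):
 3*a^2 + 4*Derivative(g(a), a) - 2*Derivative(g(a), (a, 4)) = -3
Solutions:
 g(a) = C1 + C4*exp(2^(1/3)*a) - a^3/4 - 3*a/4 + (C2*sin(2^(1/3)*sqrt(3)*a/2) + C3*cos(2^(1/3)*sqrt(3)*a/2))*exp(-2^(1/3)*a/2)


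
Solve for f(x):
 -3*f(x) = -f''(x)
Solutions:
 f(x) = C1*exp(-sqrt(3)*x) + C2*exp(sqrt(3)*x)


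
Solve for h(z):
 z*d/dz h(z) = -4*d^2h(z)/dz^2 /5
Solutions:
 h(z) = C1 + C2*erf(sqrt(10)*z/4)


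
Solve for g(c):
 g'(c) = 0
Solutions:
 g(c) = C1


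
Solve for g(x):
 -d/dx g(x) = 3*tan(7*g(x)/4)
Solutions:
 g(x) = -4*asin(C1*exp(-21*x/4))/7 + 4*pi/7
 g(x) = 4*asin(C1*exp(-21*x/4))/7


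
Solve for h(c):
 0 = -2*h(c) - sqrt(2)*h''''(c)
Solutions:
 h(c) = (C1*sin(2^(5/8)*c/2) + C2*cos(2^(5/8)*c/2))*exp(-2^(5/8)*c/2) + (C3*sin(2^(5/8)*c/2) + C4*cos(2^(5/8)*c/2))*exp(2^(5/8)*c/2)


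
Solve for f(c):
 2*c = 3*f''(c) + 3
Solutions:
 f(c) = C1 + C2*c + c^3/9 - c^2/2


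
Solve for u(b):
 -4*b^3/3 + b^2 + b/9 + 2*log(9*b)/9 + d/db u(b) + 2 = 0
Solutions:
 u(b) = C1 + b^4/3 - b^3/3 - b^2/18 - 2*b*log(b)/9 - 16*b/9 - 4*b*log(3)/9


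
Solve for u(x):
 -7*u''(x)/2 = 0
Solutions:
 u(x) = C1 + C2*x


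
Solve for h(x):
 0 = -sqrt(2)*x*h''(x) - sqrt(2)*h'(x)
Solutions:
 h(x) = C1 + C2*log(x)


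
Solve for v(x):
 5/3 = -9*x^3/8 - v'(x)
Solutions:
 v(x) = C1 - 9*x^4/32 - 5*x/3


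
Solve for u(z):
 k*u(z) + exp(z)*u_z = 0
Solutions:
 u(z) = C1*exp(k*exp(-z))


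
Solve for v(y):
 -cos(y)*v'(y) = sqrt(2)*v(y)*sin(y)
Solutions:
 v(y) = C1*cos(y)^(sqrt(2))


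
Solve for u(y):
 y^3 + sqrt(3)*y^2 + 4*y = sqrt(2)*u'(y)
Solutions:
 u(y) = C1 + sqrt(2)*y^4/8 + sqrt(6)*y^3/6 + sqrt(2)*y^2


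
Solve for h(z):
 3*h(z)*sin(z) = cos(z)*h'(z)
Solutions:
 h(z) = C1/cos(z)^3


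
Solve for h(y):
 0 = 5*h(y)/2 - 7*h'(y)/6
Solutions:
 h(y) = C1*exp(15*y/7)


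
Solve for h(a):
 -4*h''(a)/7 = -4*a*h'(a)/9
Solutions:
 h(a) = C1 + C2*erfi(sqrt(14)*a/6)


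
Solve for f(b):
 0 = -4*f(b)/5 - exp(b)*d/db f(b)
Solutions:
 f(b) = C1*exp(4*exp(-b)/5)


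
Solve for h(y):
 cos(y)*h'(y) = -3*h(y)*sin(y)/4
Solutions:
 h(y) = C1*cos(y)^(3/4)


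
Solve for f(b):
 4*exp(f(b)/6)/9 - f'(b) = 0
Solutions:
 f(b) = 6*log(-1/(C1 + 4*b)) + 6*log(54)


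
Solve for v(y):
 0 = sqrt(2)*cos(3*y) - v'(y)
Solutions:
 v(y) = C1 + sqrt(2)*sin(3*y)/3


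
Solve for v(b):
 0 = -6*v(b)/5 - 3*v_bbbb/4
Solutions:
 v(b) = (C1*sin(2^(1/4)*5^(3/4)*b/5) + C2*cos(2^(1/4)*5^(3/4)*b/5))*exp(-2^(1/4)*5^(3/4)*b/5) + (C3*sin(2^(1/4)*5^(3/4)*b/5) + C4*cos(2^(1/4)*5^(3/4)*b/5))*exp(2^(1/4)*5^(3/4)*b/5)


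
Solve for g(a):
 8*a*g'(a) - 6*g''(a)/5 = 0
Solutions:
 g(a) = C1 + C2*erfi(sqrt(30)*a/3)


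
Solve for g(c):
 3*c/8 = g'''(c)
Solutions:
 g(c) = C1 + C2*c + C3*c^2 + c^4/64


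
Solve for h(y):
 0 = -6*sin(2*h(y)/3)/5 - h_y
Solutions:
 6*y/5 + 3*log(cos(2*h(y)/3) - 1)/4 - 3*log(cos(2*h(y)/3) + 1)/4 = C1


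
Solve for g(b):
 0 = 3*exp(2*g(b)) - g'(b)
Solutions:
 g(b) = log(-sqrt(-1/(C1 + 3*b))) - log(2)/2
 g(b) = log(-1/(C1 + 3*b))/2 - log(2)/2


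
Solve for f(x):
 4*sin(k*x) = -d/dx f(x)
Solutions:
 f(x) = C1 + 4*cos(k*x)/k


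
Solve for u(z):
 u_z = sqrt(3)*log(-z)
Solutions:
 u(z) = C1 + sqrt(3)*z*log(-z) - sqrt(3)*z


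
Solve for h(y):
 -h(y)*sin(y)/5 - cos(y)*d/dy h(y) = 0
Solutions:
 h(y) = C1*cos(y)^(1/5)


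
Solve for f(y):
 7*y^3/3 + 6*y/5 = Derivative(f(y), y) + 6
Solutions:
 f(y) = C1 + 7*y^4/12 + 3*y^2/5 - 6*y


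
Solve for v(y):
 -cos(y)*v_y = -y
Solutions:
 v(y) = C1 + Integral(y/cos(y), y)


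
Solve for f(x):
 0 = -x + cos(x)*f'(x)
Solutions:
 f(x) = C1 + Integral(x/cos(x), x)


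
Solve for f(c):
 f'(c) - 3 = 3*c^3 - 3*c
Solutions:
 f(c) = C1 + 3*c^4/4 - 3*c^2/2 + 3*c


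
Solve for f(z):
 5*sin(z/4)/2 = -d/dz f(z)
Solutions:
 f(z) = C1 + 10*cos(z/4)


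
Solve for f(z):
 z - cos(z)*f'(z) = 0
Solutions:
 f(z) = C1 + Integral(z/cos(z), z)


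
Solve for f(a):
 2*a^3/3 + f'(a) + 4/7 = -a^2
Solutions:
 f(a) = C1 - a^4/6 - a^3/3 - 4*a/7


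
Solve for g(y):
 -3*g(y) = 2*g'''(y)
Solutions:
 g(y) = C3*exp(-2^(2/3)*3^(1/3)*y/2) + (C1*sin(2^(2/3)*3^(5/6)*y/4) + C2*cos(2^(2/3)*3^(5/6)*y/4))*exp(2^(2/3)*3^(1/3)*y/4)


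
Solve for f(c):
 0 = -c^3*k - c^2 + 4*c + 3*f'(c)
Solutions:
 f(c) = C1 + c^4*k/12 + c^3/9 - 2*c^2/3


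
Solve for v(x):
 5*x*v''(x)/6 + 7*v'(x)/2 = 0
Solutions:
 v(x) = C1 + C2/x^(16/5)


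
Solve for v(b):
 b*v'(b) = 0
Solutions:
 v(b) = C1


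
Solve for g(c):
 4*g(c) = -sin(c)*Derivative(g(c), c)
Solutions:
 g(c) = C1*(cos(c)^2 + 2*cos(c) + 1)/(cos(c)^2 - 2*cos(c) + 1)


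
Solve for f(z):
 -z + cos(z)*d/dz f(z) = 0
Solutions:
 f(z) = C1 + Integral(z/cos(z), z)


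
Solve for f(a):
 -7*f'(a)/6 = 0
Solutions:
 f(a) = C1


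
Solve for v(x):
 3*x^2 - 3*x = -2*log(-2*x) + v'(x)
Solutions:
 v(x) = C1 + x^3 - 3*x^2/2 + 2*x*log(-x) + 2*x*(-1 + log(2))


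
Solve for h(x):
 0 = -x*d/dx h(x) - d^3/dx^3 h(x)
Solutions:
 h(x) = C1 + Integral(C2*airyai(-x) + C3*airybi(-x), x)


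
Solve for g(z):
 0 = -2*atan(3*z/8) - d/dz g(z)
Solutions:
 g(z) = C1 - 2*z*atan(3*z/8) + 8*log(9*z^2 + 64)/3


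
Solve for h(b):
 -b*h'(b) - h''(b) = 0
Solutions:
 h(b) = C1 + C2*erf(sqrt(2)*b/2)


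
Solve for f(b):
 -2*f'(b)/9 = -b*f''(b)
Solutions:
 f(b) = C1 + C2*b^(11/9)


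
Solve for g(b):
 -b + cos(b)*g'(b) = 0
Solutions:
 g(b) = C1 + Integral(b/cos(b), b)


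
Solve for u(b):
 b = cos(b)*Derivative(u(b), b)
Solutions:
 u(b) = C1 + Integral(b/cos(b), b)


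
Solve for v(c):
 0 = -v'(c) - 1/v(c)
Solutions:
 v(c) = -sqrt(C1 - 2*c)
 v(c) = sqrt(C1 - 2*c)


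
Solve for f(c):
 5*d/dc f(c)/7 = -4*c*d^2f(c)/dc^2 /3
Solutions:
 f(c) = C1 + C2*c^(13/28)


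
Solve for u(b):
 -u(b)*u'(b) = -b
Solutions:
 u(b) = -sqrt(C1 + b^2)
 u(b) = sqrt(C1 + b^2)


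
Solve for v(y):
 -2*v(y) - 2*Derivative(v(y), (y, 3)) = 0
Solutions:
 v(y) = C3*exp(-y) + (C1*sin(sqrt(3)*y/2) + C2*cos(sqrt(3)*y/2))*exp(y/2)


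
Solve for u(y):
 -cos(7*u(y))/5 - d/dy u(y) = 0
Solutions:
 y/5 - log(sin(7*u(y)) - 1)/14 + log(sin(7*u(y)) + 1)/14 = C1


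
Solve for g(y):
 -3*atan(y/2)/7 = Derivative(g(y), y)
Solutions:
 g(y) = C1 - 3*y*atan(y/2)/7 + 3*log(y^2 + 4)/7


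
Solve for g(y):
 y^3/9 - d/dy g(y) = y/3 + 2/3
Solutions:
 g(y) = C1 + y^4/36 - y^2/6 - 2*y/3


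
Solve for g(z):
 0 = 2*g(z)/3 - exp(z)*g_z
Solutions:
 g(z) = C1*exp(-2*exp(-z)/3)


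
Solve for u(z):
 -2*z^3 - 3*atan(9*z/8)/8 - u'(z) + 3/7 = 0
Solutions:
 u(z) = C1 - z^4/2 - 3*z*atan(9*z/8)/8 + 3*z/7 + log(81*z^2 + 64)/6


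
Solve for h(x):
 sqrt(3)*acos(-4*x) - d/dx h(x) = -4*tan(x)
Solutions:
 h(x) = C1 + sqrt(3)*(x*acos(-4*x) + sqrt(1 - 16*x^2)/4) - 4*log(cos(x))


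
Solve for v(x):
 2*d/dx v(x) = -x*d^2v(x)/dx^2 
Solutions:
 v(x) = C1 + C2/x


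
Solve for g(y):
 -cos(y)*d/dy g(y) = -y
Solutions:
 g(y) = C1 + Integral(y/cos(y), y)


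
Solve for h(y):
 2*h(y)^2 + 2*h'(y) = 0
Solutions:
 h(y) = 1/(C1 + y)


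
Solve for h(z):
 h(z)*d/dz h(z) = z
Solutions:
 h(z) = -sqrt(C1 + z^2)
 h(z) = sqrt(C1 + z^2)


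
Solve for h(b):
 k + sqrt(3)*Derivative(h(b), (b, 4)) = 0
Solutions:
 h(b) = C1 + C2*b + C3*b^2 + C4*b^3 - sqrt(3)*b^4*k/72


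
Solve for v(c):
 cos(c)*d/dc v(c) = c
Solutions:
 v(c) = C1 + Integral(c/cos(c), c)


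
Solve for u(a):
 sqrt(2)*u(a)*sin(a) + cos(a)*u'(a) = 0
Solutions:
 u(a) = C1*cos(a)^(sqrt(2))


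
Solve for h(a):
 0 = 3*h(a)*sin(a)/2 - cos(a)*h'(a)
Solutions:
 h(a) = C1/cos(a)^(3/2)


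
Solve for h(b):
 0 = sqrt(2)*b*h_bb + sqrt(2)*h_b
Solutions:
 h(b) = C1 + C2*log(b)


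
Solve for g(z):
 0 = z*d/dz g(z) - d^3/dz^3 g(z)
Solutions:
 g(z) = C1 + Integral(C2*airyai(z) + C3*airybi(z), z)


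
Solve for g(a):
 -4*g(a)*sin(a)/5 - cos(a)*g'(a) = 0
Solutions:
 g(a) = C1*cos(a)^(4/5)


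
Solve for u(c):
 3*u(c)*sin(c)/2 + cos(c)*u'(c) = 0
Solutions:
 u(c) = C1*cos(c)^(3/2)


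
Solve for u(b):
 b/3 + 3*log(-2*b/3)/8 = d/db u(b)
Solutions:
 u(b) = C1 + b^2/6 + 3*b*log(-b)/8 + 3*b*(-log(3) - 1 + log(2))/8


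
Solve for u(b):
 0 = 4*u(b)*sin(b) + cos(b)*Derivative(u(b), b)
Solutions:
 u(b) = C1*cos(b)^4


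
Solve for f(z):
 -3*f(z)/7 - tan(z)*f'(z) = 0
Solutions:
 f(z) = C1/sin(z)^(3/7)


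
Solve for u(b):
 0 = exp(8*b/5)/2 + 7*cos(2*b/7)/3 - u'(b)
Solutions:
 u(b) = C1 + 5*exp(8*b/5)/16 + 49*sin(2*b/7)/6


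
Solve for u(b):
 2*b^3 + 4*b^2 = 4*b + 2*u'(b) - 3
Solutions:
 u(b) = C1 + b^4/4 + 2*b^3/3 - b^2 + 3*b/2


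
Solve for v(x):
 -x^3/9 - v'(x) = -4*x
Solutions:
 v(x) = C1 - x^4/36 + 2*x^2


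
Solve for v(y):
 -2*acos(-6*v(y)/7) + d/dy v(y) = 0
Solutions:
 Integral(1/acos(-6*_y/7), (_y, v(y))) = C1 + 2*y


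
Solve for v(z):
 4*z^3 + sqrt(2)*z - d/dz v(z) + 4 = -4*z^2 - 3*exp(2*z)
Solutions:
 v(z) = C1 + z^4 + 4*z^3/3 + sqrt(2)*z^2/2 + 4*z + 3*exp(2*z)/2


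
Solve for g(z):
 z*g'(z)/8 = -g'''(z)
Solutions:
 g(z) = C1 + Integral(C2*airyai(-z/2) + C3*airybi(-z/2), z)


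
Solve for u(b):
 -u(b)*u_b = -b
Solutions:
 u(b) = -sqrt(C1 + b^2)
 u(b) = sqrt(C1 + b^2)


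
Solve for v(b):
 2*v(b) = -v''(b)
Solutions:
 v(b) = C1*sin(sqrt(2)*b) + C2*cos(sqrt(2)*b)


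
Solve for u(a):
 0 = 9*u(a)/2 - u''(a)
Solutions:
 u(a) = C1*exp(-3*sqrt(2)*a/2) + C2*exp(3*sqrt(2)*a/2)


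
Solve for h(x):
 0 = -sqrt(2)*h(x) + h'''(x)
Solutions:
 h(x) = C3*exp(2^(1/6)*x) + (C1*sin(2^(1/6)*sqrt(3)*x/2) + C2*cos(2^(1/6)*sqrt(3)*x/2))*exp(-2^(1/6)*x/2)


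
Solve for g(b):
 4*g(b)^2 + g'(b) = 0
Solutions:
 g(b) = 1/(C1 + 4*b)


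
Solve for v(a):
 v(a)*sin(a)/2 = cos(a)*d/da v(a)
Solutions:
 v(a) = C1/sqrt(cos(a))


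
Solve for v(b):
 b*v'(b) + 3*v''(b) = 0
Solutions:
 v(b) = C1 + C2*erf(sqrt(6)*b/6)


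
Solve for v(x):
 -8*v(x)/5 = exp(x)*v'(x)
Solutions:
 v(x) = C1*exp(8*exp(-x)/5)


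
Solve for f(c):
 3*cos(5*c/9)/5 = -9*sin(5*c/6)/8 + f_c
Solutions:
 f(c) = C1 + 27*sin(5*c/9)/25 - 27*cos(5*c/6)/20


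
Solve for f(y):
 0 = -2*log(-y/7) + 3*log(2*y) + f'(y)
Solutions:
 f(y) = C1 - y*log(y) + y*(-log(392) + 1 + 2*I*pi)


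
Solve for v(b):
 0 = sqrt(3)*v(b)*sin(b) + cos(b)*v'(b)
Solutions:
 v(b) = C1*cos(b)^(sqrt(3))


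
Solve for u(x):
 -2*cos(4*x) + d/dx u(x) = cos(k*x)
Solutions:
 u(x) = C1 + sin(4*x)/2 + sin(k*x)/k


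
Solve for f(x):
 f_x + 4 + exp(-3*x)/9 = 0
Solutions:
 f(x) = C1 - 4*x + exp(-3*x)/27


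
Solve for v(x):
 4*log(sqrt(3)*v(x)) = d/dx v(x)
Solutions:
 -Integral(1/(2*log(_y) + log(3)), (_y, v(x)))/2 = C1 - x


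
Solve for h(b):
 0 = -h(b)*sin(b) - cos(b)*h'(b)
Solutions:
 h(b) = C1*cos(b)


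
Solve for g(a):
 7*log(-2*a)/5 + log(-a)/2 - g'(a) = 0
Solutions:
 g(a) = C1 + 19*a*log(-a)/10 + a*(-19 + 14*log(2))/10


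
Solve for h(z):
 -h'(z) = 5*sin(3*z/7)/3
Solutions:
 h(z) = C1 + 35*cos(3*z/7)/9


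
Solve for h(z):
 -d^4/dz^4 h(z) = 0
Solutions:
 h(z) = C1 + C2*z + C3*z^2 + C4*z^3


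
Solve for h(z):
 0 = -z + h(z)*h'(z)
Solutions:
 h(z) = -sqrt(C1 + z^2)
 h(z) = sqrt(C1 + z^2)


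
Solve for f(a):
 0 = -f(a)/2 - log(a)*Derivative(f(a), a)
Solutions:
 f(a) = C1*exp(-li(a)/2)


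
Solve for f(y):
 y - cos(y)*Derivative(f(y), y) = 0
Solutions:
 f(y) = C1 + Integral(y/cos(y), y)


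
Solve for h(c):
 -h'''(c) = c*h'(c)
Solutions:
 h(c) = C1 + Integral(C2*airyai(-c) + C3*airybi(-c), c)


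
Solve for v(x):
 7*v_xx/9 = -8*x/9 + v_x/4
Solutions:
 v(x) = C1 + C2*exp(9*x/28) + 16*x^2/9 + 896*x/81


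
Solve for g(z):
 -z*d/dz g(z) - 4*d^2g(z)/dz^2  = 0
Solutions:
 g(z) = C1 + C2*erf(sqrt(2)*z/4)


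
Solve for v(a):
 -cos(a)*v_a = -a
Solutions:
 v(a) = C1 + Integral(a/cos(a), a)


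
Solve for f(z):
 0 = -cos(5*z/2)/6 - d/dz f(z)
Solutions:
 f(z) = C1 - sin(5*z/2)/15


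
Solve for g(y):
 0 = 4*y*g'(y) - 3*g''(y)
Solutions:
 g(y) = C1 + C2*erfi(sqrt(6)*y/3)


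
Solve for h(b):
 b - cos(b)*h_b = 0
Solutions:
 h(b) = C1 + Integral(b/cos(b), b)


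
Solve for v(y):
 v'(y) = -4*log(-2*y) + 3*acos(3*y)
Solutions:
 v(y) = C1 - 4*y*log(-y) + 3*y*acos(3*y) - 4*y*log(2) + 4*y - sqrt(1 - 9*y^2)


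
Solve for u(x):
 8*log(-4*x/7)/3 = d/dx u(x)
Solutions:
 u(x) = C1 + 8*x*log(-x)/3 + 8*x*(-log(7) - 1 + 2*log(2))/3


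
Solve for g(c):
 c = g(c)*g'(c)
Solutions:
 g(c) = -sqrt(C1 + c^2)
 g(c) = sqrt(C1 + c^2)


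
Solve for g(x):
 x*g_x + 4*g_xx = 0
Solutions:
 g(x) = C1 + C2*erf(sqrt(2)*x/4)


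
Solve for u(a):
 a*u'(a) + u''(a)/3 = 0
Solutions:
 u(a) = C1 + C2*erf(sqrt(6)*a/2)


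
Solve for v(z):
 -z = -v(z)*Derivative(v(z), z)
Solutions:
 v(z) = -sqrt(C1 + z^2)
 v(z) = sqrt(C1 + z^2)


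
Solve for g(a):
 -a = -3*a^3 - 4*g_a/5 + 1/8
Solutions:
 g(a) = C1 - 15*a^4/16 + 5*a^2/8 + 5*a/32


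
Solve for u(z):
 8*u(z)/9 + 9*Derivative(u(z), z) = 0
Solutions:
 u(z) = C1*exp(-8*z/81)


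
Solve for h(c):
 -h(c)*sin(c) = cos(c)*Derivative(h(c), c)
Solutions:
 h(c) = C1*cos(c)


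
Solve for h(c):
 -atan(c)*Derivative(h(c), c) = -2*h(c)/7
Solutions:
 h(c) = C1*exp(2*Integral(1/atan(c), c)/7)


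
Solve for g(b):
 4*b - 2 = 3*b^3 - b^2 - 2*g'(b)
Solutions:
 g(b) = C1 + 3*b^4/8 - b^3/6 - b^2 + b


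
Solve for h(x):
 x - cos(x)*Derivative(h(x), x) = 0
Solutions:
 h(x) = C1 + Integral(x/cos(x), x)


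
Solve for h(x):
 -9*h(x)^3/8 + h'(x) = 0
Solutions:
 h(x) = -2*sqrt(-1/(C1 + 9*x))
 h(x) = 2*sqrt(-1/(C1 + 9*x))


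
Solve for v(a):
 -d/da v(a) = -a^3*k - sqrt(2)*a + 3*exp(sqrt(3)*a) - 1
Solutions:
 v(a) = C1 + a^4*k/4 + sqrt(2)*a^2/2 + a - sqrt(3)*exp(sqrt(3)*a)


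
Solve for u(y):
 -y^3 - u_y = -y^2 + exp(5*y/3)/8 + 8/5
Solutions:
 u(y) = C1 - y^4/4 + y^3/3 - 8*y/5 - 3*exp(5*y/3)/40


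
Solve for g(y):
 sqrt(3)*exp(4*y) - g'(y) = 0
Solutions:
 g(y) = C1 + sqrt(3)*exp(4*y)/4


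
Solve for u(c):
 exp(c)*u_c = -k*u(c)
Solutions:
 u(c) = C1*exp(k*exp(-c))


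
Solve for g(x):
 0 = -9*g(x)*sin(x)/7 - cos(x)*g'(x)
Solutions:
 g(x) = C1*cos(x)^(9/7)


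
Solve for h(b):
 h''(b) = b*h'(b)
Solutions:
 h(b) = C1 + C2*erfi(sqrt(2)*b/2)


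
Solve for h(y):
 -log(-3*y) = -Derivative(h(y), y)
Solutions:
 h(y) = C1 + y*log(-y) + y*(-1 + log(3))


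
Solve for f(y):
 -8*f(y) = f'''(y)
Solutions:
 f(y) = C3*exp(-2*y) + (C1*sin(sqrt(3)*y) + C2*cos(sqrt(3)*y))*exp(y)


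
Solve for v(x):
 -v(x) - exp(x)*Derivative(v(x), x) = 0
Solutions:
 v(x) = C1*exp(exp(-x))


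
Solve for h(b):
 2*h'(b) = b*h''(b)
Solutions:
 h(b) = C1 + C2*b^3


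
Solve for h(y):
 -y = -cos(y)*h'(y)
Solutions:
 h(y) = C1 + Integral(y/cos(y), y)


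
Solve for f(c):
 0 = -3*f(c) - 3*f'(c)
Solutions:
 f(c) = C1*exp(-c)


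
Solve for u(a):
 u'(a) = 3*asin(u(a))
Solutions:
 Integral(1/asin(_y), (_y, u(a))) = C1 + 3*a


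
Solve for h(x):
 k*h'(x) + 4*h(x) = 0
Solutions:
 h(x) = C1*exp(-4*x/k)


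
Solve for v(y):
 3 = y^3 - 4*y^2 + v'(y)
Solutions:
 v(y) = C1 - y^4/4 + 4*y^3/3 + 3*y


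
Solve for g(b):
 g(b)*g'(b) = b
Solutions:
 g(b) = -sqrt(C1 + b^2)
 g(b) = sqrt(C1 + b^2)


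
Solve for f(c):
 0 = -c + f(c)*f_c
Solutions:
 f(c) = -sqrt(C1 + c^2)
 f(c) = sqrt(C1 + c^2)


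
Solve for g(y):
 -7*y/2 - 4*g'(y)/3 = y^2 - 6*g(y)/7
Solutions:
 g(y) = C1*exp(9*y/14) + 7*y^2/6 + 833*y/108 + 5831/486


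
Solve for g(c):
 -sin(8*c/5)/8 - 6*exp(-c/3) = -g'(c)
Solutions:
 g(c) = C1 - 5*cos(8*c/5)/64 - 18*exp(-c/3)


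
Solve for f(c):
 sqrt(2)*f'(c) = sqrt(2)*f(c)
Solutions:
 f(c) = C1*exp(c)


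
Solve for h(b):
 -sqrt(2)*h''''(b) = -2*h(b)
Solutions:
 h(b) = C1*exp(-2^(1/8)*b) + C2*exp(2^(1/8)*b) + C3*sin(2^(1/8)*b) + C4*cos(2^(1/8)*b)


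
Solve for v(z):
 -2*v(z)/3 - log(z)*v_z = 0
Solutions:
 v(z) = C1*exp(-2*li(z)/3)


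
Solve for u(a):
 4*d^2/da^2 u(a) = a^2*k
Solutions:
 u(a) = C1 + C2*a + a^4*k/48


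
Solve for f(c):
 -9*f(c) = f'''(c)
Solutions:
 f(c) = C3*exp(-3^(2/3)*c) + (C1*sin(3*3^(1/6)*c/2) + C2*cos(3*3^(1/6)*c/2))*exp(3^(2/3)*c/2)


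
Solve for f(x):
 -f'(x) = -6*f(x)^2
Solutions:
 f(x) = -1/(C1 + 6*x)


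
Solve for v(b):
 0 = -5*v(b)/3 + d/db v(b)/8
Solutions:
 v(b) = C1*exp(40*b/3)


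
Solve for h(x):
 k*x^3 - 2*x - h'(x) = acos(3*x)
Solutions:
 h(x) = C1 + k*x^4/4 - x^2 - x*acos(3*x) + sqrt(1 - 9*x^2)/3


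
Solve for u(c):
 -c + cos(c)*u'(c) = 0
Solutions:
 u(c) = C1 + Integral(c/cos(c), c)


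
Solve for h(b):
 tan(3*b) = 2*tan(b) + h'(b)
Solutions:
 h(b) = C1 + 2*log(cos(b)) - log(cos(3*b))/3
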